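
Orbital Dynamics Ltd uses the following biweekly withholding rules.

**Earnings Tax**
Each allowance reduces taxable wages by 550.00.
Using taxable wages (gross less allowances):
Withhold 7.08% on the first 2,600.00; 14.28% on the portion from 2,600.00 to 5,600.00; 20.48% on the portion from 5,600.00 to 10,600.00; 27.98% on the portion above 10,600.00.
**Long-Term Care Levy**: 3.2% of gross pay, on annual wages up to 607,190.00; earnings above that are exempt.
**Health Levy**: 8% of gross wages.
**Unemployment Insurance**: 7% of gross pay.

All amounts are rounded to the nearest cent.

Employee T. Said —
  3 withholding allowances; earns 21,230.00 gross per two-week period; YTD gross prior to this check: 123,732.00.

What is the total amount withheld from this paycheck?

8,012.94

Earnings Tax: taxable = 21,230.00 − 3×550.00 = 19,580.00
  1,636.48 + 27.98% × (19,580.00 − 10,600.00) = 1,636.48 + 27.98% × 8,980.00 = 4,149.08
Long-Term Care Levy: 3.2% × 21,230.00 = 679.36
Health Levy: 8% × 21,230.00 = 1,698.40
Unemployment Insurance: 7% × 21,230.00 = 1,486.10
Total: 4,149.08 + 679.36 + 1,698.40 + 1,486.10 = 8,012.94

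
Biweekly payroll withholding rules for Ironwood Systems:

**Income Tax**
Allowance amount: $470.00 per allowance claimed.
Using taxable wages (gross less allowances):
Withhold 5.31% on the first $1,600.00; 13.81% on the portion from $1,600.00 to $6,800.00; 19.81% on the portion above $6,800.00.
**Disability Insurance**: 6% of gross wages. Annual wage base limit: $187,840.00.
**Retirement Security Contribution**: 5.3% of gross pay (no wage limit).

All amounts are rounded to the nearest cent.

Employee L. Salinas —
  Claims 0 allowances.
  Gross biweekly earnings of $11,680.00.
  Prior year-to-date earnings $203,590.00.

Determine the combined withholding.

Income Tax: taxable = $11,680.00
  $803.08 + 19.81% × ($11,680.00 − $6,800.00) = $803.08 + 19.81% × $4,880.00 = $1,769.81
Disability Insurance: YTD $203,590.00 ≥ cap $187,840.00 → $0.00
Retirement Security Contribution: 5.3% × $11,680.00 = $619.04
Total: $1,769.81 + $0.00 + $619.04 = $2,388.85

$2,388.85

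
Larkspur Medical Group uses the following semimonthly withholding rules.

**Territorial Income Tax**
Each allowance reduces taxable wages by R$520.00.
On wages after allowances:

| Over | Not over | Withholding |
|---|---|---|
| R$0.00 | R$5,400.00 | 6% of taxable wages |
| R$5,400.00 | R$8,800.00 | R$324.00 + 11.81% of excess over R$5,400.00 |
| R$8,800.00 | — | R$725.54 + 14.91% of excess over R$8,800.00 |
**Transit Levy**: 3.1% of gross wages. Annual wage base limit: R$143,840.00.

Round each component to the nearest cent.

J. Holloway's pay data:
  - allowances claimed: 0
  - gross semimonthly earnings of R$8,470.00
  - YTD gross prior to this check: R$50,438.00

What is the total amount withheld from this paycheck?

Territorial Income Tax: taxable = R$8,470.00
  R$324.00 + 11.81% × (R$8,470.00 − R$5,400.00) = R$324.00 + 11.81% × R$3,070.00 = R$686.57
Transit Levy: 3.1% × R$8,470.00 = R$262.57
Total: R$686.57 + R$262.57 = R$949.14

R$949.14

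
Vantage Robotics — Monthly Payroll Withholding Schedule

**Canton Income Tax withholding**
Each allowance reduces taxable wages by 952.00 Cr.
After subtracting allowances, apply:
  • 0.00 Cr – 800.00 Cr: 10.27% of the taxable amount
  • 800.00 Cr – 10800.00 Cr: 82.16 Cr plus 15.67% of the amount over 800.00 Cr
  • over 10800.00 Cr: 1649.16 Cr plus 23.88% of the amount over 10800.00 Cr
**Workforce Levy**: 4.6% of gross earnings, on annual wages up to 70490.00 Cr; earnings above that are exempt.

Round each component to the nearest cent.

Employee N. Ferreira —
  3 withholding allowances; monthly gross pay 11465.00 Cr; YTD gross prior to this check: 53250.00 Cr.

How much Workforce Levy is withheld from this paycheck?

Workforce Levy: 4.6% × 11465.00 Cr = 527.39 Cr

527.39 Cr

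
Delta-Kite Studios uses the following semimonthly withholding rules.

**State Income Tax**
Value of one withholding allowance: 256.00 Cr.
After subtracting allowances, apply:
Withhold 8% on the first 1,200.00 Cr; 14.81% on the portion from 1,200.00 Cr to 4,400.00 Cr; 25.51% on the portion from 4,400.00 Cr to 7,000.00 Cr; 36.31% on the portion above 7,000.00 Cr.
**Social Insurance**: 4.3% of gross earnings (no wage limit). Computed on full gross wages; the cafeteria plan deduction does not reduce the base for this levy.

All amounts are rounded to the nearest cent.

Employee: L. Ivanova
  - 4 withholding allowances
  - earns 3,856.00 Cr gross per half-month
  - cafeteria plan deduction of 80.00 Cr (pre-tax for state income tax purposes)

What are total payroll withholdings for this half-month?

State Income Tax: taxable = 3,856.00 Cr − 80.00 Cr − 4×256.00 Cr = 2,752.00 Cr
  96.00 Cr + 14.81% × (2,752.00 Cr − 1,200.00 Cr) = 96.00 Cr + 14.81% × 1,552.00 Cr = 325.85 Cr
Social Insurance: 4.3% × 3,856.00 Cr = 165.81 Cr
Total: 325.85 Cr + 165.81 Cr = 491.66 Cr

491.66 Cr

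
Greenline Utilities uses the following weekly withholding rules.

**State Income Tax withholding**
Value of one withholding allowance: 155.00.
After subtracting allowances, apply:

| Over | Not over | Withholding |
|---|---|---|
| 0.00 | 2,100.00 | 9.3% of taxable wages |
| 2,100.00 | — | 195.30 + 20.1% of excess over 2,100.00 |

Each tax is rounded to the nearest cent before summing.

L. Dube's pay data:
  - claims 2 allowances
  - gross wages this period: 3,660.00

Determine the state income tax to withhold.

State Income Tax: taxable = 3,660.00 − 2×155.00 = 3,350.00
  195.30 + 20.1% × (3,350.00 − 2,100.00) = 195.30 + 20.1% × 1,250.00 = 446.55

446.55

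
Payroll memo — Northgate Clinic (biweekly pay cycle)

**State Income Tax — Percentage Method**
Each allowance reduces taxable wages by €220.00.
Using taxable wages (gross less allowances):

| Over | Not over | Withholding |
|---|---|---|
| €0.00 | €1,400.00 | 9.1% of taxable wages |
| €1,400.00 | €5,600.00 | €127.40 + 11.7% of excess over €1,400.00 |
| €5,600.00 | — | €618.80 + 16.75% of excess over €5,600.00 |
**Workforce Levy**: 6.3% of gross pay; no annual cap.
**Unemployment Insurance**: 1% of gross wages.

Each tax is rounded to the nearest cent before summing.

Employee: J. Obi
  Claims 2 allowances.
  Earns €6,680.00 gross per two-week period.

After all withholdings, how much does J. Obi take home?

State Income Tax: taxable = €6,680.00 − 2×€220.00 = €6,240.00
  €618.80 + 16.75% × (€6,240.00 − €5,600.00) = €618.80 + 16.75% × €640.00 = €726.00
Workforce Levy: 6.3% × €6,680.00 = €420.84
Unemployment Insurance: 1% × €6,680.00 = €66.80
Total withheld: €726.00 + €420.84 + €66.80 = €1,213.64
Net pay: €6,680.00 − €1,213.64 = €5,466.36

€5,466.36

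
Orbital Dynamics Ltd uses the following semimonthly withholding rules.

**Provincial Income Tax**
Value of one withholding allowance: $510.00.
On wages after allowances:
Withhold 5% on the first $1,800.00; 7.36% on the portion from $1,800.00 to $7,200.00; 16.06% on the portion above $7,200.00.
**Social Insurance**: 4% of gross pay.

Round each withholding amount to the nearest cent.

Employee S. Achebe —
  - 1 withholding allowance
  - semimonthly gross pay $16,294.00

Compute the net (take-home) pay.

Provincial Income Tax: taxable = $16,294.00 − 1×$510.00 = $15,784.00
  $487.44 + 16.06% × ($15,784.00 − $7,200.00) = $487.44 + 16.06% × $8,584.00 = $1,866.03
Social Insurance: 4% × $16,294.00 = $651.76
Total withheld: $1,866.03 + $651.76 = $2,517.79
Net pay: $16,294.00 − $2,517.79 = $13,776.21

$13,776.21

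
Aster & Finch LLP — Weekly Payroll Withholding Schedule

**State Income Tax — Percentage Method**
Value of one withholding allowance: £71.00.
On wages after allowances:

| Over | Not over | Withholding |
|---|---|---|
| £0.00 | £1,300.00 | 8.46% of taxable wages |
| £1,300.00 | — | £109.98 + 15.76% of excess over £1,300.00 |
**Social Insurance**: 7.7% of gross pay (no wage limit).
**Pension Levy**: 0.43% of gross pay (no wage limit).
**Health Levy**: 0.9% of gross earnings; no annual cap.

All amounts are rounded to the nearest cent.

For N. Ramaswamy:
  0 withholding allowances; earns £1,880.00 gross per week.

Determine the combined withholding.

State Income Tax: taxable = £1,880.00
  £109.98 + 15.76% × (£1,880.00 − £1,300.00) = £109.98 + 15.76% × £580.00 = £201.39
Social Insurance: 7.7% × £1,880.00 = £144.76
Pension Levy: 0.43% × £1,880.00 = £8.08
Health Levy: 0.9% × £1,880.00 = £16.92
Total: £201.39 + £144.76 + £8.08 + £16.92 = £371.15

£371.15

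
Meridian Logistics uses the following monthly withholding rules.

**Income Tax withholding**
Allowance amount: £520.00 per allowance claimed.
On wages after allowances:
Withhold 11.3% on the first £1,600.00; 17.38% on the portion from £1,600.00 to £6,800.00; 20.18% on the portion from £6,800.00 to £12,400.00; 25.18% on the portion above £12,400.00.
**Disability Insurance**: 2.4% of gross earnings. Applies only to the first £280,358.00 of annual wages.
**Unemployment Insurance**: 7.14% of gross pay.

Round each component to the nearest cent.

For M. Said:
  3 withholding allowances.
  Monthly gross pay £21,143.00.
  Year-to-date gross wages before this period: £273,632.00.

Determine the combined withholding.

Income Tax: taxable = £21,143.00 − 3×£520.00 = £19,583.00
  £2,214.64 + 25.18% × (£19,583.00 − £12,400.00) = £2,214.64 + 25.18% × £7,183.00 = £4,023.32
Disability Insurance: cap £280,358.00 − YTD £273,632.00 = £6,726.00 subject; 2.4% × £6,726.00 = £161.42
Unemployment Insurance: 7.14% × £21,143.00 = £1,509.61
Total: £4,023.32 + £161.42 + £1,509.61 = £5,694.35

£5,694.35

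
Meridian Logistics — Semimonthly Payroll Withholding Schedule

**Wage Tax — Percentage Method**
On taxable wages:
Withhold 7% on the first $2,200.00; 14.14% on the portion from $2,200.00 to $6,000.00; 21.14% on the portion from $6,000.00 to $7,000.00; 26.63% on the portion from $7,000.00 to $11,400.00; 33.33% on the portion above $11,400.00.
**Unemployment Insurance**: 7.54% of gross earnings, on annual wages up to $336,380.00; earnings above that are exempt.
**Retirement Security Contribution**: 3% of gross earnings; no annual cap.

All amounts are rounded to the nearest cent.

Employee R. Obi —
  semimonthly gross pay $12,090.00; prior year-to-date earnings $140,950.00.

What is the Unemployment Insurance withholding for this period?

$911.59

Unemployment Insurance: 7.54% × $12,090.00 = $911.59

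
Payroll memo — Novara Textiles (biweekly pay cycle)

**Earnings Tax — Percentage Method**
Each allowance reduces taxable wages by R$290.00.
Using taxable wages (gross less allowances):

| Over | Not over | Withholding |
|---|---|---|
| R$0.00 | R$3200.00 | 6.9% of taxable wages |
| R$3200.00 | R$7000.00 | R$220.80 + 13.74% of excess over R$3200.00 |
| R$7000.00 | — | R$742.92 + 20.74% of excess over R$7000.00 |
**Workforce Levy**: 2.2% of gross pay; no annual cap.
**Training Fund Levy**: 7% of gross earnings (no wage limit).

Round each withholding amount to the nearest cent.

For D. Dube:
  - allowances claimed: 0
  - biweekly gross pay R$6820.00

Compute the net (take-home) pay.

Earnings Tax: taxable = R$6820.00
  R$220.80 + 13.74% × (R$6820.00 − R$3200.00) = R$220.80 + 13.74% × R$3620.00 = R$718.19
Workforce Levy: 2.2% × R$6820.00 = R$150.04
Training Fund Levy: 7% × R$6820.00 = R$477.40
Total withheld: R$718.19 + R$150.04 + R$477.40 = R$1345.63
Net pay: R$6820.00 − R$1345.63 = R$5474.37

R$5474.37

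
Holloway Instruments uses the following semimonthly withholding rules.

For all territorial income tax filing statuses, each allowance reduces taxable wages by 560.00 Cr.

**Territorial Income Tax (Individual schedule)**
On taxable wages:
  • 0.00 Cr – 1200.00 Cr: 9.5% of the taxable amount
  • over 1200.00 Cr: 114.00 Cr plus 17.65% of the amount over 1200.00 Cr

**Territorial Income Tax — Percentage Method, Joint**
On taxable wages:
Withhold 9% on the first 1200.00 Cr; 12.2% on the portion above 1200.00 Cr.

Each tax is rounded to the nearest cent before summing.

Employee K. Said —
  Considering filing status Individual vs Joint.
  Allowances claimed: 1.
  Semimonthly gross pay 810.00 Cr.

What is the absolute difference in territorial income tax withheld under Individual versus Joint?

Territorial Income Tax (Individual): taxable = 810.00 Cr − 1×560.00 Cr = 250.00 Cr
  9.5% × 250.00 Cr = 23.75 Cr
Territorial Income Tax (Joint): taxable = 810.00 Cr − 1×560.00 Cr = 250.00 Cr
  9% × 250.00 Cr = 22.50 Cr
Difference: |23.75 Cr − 22.50 Cr| = 1.25 Cr (higher under Individual)

1.25 Cr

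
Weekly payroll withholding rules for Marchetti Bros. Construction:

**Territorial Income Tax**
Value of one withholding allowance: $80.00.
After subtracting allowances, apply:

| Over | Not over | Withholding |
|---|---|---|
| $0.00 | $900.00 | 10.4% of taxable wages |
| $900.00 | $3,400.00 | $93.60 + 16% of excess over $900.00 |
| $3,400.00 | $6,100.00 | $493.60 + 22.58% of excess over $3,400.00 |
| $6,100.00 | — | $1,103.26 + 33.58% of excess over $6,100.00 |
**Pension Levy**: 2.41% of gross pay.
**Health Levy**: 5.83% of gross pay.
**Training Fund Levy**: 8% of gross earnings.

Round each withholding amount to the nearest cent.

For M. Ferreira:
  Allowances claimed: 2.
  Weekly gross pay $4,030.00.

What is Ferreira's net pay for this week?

Territorial Income Tax: taxable = $4,030.00 − 2×$80.00 = $3,870.00
  $493.60 + 22.58% × ($3,870.00 − $3,400.00) = $493.60 + 22.58% × $470.00 = $599.73
Pension Levy: 2.41% × $4,030.00 = $97.12
Health Levy: 5.83% × $4,030.00 = $234.95
Training Fund Levy: 8% × $4,030.00 = $322.40
Total withheld: $599.73 + $97.12 + $234.95 + $322.40 = $1,254.20
Net pay: $4,030.00 − $1,254.20 = $2,775.80

$2,775.80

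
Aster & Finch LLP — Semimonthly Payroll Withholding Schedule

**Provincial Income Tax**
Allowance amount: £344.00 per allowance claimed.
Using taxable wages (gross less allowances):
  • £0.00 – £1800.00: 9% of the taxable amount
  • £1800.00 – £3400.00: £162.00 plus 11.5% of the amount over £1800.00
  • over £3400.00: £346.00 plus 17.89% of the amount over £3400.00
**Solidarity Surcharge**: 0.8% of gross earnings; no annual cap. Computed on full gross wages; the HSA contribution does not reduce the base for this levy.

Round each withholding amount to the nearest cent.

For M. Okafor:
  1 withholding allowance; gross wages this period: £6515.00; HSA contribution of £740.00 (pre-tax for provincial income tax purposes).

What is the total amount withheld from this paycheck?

Provincial Income Tax: taxable = £6515.00 − £740.00 − 1×£344.00 = £5431.00
  £346.00 + 17.89% × (£5431.00 − £3400.00) = £346.00 + 17.89% × £2031.00 = £709.35
Solidarity Surcharge: 0.8% × £6515.00 = £52.12
Total: £709.35 + £52.12 = £761.47

£761.47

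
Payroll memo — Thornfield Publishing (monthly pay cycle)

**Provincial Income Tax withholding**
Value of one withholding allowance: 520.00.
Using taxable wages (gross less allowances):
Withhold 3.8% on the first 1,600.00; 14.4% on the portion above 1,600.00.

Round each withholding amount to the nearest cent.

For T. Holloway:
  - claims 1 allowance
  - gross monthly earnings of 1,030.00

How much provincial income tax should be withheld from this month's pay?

19.38

Provincial Income Tax: taxable = 1,030.00 − 1×520.00 = 510.00
  3.8% × 510.00 = 19.38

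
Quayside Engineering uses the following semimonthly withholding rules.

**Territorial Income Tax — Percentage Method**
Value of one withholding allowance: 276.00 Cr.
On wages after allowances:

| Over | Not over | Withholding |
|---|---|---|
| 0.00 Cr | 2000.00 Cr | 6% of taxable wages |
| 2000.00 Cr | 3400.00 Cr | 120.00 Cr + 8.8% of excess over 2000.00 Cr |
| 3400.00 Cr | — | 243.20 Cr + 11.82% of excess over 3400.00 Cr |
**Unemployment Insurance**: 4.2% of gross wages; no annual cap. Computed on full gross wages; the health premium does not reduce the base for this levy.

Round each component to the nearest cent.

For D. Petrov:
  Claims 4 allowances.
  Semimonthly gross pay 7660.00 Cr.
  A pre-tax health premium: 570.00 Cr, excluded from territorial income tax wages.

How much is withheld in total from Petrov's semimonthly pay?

Territorial Income Tax: taxable = 7660.00 Cr − 570.00 Cr − 4×276.00 Cr = 5986.00 Cr
  243.20 Cr + 11.82% × (5986.00 Cr − 3400.00 Cr) = 243.20 Cr + 11.82% × 2586.00 Cr = 548.87 Cr
Unemployment Insurance: 4.2% × 7660.00 Cr = 321.72 Cr
Total: 548.87 Cr + 321.72 Cr = 870.59 Cr

870.59 Cr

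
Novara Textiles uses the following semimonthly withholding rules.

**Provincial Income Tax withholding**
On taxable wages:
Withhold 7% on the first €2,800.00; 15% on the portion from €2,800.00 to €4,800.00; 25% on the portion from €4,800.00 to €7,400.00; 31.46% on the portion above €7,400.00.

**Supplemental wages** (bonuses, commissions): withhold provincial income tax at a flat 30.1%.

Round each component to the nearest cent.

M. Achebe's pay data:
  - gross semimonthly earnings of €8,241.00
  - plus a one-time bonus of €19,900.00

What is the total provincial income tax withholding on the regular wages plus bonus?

€7,400.48

Provincial Income Tax: taxable = €8,241.00
  €1,146.00 + 31.46% × (€8,241.00 − €7,400.00) = €1,146.00 + 31.46% × €841.00 = €1,410.58
Supplemental (30.1% flat on bonus): 30.1% × €19,900.00 = €5,989.90
Total provincial income tax: €1,410.58 + €5,989.90 = €7,400.48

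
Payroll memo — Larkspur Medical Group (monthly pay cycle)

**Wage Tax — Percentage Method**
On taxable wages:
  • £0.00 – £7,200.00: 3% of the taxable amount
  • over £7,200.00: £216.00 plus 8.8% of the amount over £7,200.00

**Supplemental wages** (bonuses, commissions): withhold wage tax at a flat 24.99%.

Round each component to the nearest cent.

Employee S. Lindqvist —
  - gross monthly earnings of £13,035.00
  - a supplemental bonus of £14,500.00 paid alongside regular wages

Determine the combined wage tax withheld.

£4,353.03

Wage Tax: taxable = £13,035.00
  £216.00 + 8.8% × (£13,035.00 − £7,200.00) = £216.00 + 8.8% × £5,835.00 = £729.48
Supplemental (24.99% flat on bonus): 24.99% × £14,500.00 = £3,623.55
Total wage tax: £729.48 + £3,623.55 = £4,353.03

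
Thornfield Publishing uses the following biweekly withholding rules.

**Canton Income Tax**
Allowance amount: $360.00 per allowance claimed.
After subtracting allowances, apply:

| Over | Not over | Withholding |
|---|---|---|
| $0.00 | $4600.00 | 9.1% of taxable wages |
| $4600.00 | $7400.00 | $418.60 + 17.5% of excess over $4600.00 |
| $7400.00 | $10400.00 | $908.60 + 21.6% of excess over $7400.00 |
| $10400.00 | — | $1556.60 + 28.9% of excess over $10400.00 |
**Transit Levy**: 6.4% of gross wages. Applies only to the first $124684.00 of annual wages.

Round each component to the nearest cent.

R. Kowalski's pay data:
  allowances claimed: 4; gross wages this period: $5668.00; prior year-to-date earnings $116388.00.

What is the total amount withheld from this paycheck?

$747.50

Canton Income Tax: taxable = $5668.00 − 4×$360.00 = $4228.00
  9.1% × $4228.00 = $384.75
Transit Levy: 6.4% × $5668.00 = $362.75
Total: $384.75 + $362.75 = $747.50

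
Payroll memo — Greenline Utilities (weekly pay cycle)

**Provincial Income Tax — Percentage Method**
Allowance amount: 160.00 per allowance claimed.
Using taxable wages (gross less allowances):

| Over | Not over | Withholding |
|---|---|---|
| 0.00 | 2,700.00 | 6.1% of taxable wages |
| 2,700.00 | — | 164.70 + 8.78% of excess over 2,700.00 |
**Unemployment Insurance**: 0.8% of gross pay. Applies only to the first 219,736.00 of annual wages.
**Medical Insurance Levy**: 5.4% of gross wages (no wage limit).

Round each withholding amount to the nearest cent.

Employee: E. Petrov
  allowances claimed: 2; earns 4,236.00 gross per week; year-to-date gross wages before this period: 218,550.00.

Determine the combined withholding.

Provincial Income Tax: taxable = 4,236.00 − 2×160.00 = 3,916.00
  164.70 + 8.78% × (3,916.00 − 2,700.00) = 164.70 + 8.78% × 1,216.00 = 271.46
Unemployment Insurance: cap 219,736.00 − YTD 218,550.00 = 1,186.00 subject; 0.8% × 1,186.00 = 9.49
Medical Insurance Levy: 5.4% × 4,236.00 = 228.74
Total: 271.46 + 9.49 + 228.74 = 509.69

509.69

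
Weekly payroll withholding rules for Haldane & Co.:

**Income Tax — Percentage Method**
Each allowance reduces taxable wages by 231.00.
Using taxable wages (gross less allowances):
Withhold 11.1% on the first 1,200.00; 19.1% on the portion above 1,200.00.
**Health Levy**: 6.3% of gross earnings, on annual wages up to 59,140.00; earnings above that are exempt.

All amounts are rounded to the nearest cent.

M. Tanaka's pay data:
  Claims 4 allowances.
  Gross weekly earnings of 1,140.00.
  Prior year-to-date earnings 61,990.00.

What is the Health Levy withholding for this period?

Health Levy: YTD 61,990.00 ≥ cap 59,140.00 → 0.00

0.00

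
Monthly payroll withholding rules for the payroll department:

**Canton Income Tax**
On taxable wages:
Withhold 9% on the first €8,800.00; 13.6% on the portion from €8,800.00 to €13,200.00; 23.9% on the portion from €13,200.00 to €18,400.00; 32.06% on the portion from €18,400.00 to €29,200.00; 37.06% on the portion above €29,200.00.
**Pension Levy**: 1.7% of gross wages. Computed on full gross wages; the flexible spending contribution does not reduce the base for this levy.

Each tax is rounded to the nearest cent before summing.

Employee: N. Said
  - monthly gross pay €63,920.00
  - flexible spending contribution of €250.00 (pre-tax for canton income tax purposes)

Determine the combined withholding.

Canton Income Tax: taxable = €63,920.00 − €250.00 = €63,670.00
  €6,095.68 + 37.06% × (€63,670.00 − €29,200.00) = €6,095.68 + 37.06% × €34,470.00 = €18,870.26
Pension Levy: 1.7% × €63,920.00 = €1,086.64
Total: €18,870.26 + €1,086.64 = €19,956.90

€19,956.90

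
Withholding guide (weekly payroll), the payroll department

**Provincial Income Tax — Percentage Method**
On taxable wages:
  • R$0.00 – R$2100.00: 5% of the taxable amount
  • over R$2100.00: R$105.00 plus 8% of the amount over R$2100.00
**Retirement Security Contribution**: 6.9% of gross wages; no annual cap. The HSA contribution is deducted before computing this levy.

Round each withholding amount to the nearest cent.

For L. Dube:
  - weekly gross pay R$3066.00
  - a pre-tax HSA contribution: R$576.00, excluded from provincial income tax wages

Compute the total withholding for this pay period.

Provincial Income Tax: taxable = R$3066.00 − R$576.00 = R$2490.00
  R$105.00 + 8% × (R$2490.00 − R$2100.00) = R$105.00 + 8% × R$390.00 = R$136.20
Retirement Security Contribution: 6.9% × R$2490.00 = R$171.81
Total: R$136.20 + R$171.81 = R$308.01

R$308.01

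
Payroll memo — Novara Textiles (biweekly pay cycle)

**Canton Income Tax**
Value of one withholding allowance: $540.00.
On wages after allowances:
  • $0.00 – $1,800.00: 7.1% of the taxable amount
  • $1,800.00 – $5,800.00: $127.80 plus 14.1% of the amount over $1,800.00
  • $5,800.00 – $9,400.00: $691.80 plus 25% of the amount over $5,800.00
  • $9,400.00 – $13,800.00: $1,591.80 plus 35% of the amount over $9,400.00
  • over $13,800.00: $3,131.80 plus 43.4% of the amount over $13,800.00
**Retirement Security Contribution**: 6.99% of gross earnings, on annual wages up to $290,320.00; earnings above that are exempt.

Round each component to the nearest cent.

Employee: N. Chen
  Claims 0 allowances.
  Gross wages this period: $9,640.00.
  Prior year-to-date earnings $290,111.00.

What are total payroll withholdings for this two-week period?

Canton Income Tax: taxable = $9,640.00
  $1,591.80 + 35% × ($9,640.00 − $9,400.00) = $1,591.80 + 35% × $240.00 = $1,675.80
Retirement Security Contribution: cap $290,320.00 − YTD $290,111.00 = $209.00 subject; 6.99% × $209.00 = $14.61
Total: $1,675.80 + $14.61 = $1,690.41

$1,690.41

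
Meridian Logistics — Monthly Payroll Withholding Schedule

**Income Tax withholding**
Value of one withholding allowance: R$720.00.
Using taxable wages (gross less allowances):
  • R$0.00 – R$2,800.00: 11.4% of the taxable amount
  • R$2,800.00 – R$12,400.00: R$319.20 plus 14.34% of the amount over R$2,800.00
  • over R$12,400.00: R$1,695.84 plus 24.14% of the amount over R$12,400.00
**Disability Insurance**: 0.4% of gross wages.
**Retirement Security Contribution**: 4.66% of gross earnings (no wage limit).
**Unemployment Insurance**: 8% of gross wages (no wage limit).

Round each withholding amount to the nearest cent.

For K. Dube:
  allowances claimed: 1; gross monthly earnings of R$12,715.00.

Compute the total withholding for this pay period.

Income Tax: taxable = R$12,715.00 − 1×R$720.00 = R$11,995.00
  R$319.20 + 14.34% × (R$11,995.00 − R$2,800.00) = R$319.20 + 14.34% × R$9,195.00 = R$1,637.76
Disability Insurance: 0.4% × R$12,715.00 = R$50.86
Retirement Security Contribution: 4.66% × R$12,715.00 = R$592.52
Unemployment Insurance: 8% × R$12,715.00 = R$1,017.20
Total: R$1,637.76 + R$50.86 + R$592.52 + R$1,017.20 = R$3,298.34

R$3,298.34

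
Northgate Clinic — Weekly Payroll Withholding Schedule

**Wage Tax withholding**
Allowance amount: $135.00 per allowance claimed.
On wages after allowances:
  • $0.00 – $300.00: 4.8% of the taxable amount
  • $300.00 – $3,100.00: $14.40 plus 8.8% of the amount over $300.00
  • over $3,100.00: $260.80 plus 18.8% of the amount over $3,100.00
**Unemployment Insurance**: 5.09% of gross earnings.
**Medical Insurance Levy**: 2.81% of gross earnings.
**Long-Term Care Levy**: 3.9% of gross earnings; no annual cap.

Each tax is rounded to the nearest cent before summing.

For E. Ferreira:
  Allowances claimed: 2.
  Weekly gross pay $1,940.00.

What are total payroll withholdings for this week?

$363.88

Wage Tax: taxable = $1,940.00 − 2×$135.00 = $1,670.00
  $14.40 + 8.8% × ($1,670.00 − $300.00) = $14.40 + 8.8% × $1,370.00 = $134.96
Unemployment Insurance: 5.09% × $1,940.00 = $98.75
Medical Insurance Levy: 2.81% × $1,940.00 = $54.51
Long-Term Care Levy: 3.9% × $1,940.00 = $75.66
Total: $134.96 + $98.75 + $54.51 + $75.66 = $363.88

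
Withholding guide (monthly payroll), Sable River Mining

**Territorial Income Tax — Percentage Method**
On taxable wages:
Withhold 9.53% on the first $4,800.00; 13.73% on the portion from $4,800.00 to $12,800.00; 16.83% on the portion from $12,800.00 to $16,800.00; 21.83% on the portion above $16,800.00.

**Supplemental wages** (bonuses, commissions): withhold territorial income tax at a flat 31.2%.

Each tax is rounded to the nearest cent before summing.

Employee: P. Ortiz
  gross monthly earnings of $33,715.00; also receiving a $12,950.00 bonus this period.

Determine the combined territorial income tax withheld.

Territorial Income Tax: taxable = $33,715.00
  $2,229.04 + 21.83% × ($33,715.00 − $16,800.00) = $2,229.04 + 21.83% × $16,915.00 = $5,921.58
Supplemental (31.2% flat on bonus): 31.2% × $12,950.00 = $4,040.40
Total territorial income tax: $5,921.58 + $4,040.40 = $9,961.98

$9,961.98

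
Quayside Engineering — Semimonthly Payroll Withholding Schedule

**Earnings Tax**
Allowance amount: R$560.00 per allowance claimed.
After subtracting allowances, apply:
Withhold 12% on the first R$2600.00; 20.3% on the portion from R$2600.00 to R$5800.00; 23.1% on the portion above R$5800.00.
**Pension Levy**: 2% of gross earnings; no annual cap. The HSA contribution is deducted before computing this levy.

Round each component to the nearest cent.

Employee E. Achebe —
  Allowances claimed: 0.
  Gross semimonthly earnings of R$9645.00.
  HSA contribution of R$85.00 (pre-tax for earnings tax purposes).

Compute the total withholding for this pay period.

R$2021.36

Earnings Tax: taxable = R$9645.00 − R$85.00 = R$9560.00
  R$961.60 + 23.1% × (R$9560.00 − R$5800.00) = R$961.60 + 23.1% × R$3760.00 = R$1830.16
Pension Levy: 2% × R$9560.00 = R$191.20
Total: R$1830.16 + R$191.20 = R$2021.36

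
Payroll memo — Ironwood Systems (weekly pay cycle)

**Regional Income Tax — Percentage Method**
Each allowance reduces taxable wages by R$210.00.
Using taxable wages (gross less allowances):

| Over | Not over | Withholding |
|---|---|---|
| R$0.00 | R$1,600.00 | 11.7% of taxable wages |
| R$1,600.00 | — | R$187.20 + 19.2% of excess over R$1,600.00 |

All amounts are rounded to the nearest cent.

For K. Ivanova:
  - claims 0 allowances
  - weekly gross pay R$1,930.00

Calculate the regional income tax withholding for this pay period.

Regional Income Tax: taxable = R$1,930.00
  R$187.20 + 19.2% × (R$1,930.00 − R$1,600.00) = R$187.20 + 19.2% × R$330.00 = R$250.56

R$250.56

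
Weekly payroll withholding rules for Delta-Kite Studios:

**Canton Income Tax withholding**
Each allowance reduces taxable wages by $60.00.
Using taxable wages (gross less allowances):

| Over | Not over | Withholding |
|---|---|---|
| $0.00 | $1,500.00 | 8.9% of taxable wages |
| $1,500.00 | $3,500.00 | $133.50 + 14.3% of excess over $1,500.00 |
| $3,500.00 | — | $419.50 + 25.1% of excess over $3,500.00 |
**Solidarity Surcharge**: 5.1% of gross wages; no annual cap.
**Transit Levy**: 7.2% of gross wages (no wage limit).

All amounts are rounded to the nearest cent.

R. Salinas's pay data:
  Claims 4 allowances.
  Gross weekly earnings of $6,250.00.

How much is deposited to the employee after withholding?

$4,431.74

Canton Income Tax: taxable = $6,250.00 − 4×$60.00 = $6,010.00
  $419.50 + 25.1% × ($6,010.00 − $3,500.00) = $419.50 + 25.1% × $2,510.00 = $1,049.51
Solidarity Surcharge: 5.1% × $6,250.00 = $318.75
Transit Levy: 7.2% × $6,250.00 = $450.00
Total withheld: $1,049.51 + $318.75 + $450.00 = $1,818.26
Net pay: $6,250.00 − $1,818.26 = $4,431.74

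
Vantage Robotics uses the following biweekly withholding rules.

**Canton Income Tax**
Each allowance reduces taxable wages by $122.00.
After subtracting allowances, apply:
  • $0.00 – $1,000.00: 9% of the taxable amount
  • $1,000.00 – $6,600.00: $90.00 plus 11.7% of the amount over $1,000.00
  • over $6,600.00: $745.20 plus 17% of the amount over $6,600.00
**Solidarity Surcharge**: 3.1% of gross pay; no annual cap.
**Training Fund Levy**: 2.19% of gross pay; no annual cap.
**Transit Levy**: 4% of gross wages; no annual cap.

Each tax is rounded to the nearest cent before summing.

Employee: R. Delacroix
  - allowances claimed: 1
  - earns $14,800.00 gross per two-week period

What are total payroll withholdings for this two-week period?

Canton Income Tax: taxable = $14,800.00 − 1×$122.00 = $14,678.00
  $745.20 + 17% × ($14,678.00 − $6,600.00) = $745.20 + 17% × $8,078.00 = $2,118.46
Solidarity Surcharge: 3.1% × $14,800.00 = $458.80
Training Fund Levy: 2.19% × $14,800.00 = $324.12
Transit Levy: 4% × $14,800.00 = $592.00
Total: $2,118.46 + $458.80 + $324.12 + $592.00 = $3,493.38

$3,493.38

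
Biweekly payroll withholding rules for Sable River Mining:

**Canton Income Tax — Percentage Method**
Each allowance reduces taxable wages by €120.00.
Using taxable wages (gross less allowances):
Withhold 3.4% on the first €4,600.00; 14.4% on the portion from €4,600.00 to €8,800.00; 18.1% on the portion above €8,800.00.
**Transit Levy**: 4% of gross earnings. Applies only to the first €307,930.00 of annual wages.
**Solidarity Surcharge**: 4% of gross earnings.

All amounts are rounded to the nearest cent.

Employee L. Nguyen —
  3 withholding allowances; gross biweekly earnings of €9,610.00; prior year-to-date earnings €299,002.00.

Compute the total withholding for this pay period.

Canton Income Tax: taxable = €9,610.00 − 3×€120.00 = €9,250.00
  €761.20 + 18.1% × (€9,250.00 − €8,800.00) = €761.20 + 18.1% × €450.00 = €842.65
Transit Levy: cap €307,930.00 − YTD €299,002.00 = €8,928.00 subject; 4% × €8,928.00 = €357.12
Solidarity Surcharge: 4% × €9,610.00 = €384.40
Total: €842.65 + €357.12 + €384.40 = €1,584.17

€1,584.17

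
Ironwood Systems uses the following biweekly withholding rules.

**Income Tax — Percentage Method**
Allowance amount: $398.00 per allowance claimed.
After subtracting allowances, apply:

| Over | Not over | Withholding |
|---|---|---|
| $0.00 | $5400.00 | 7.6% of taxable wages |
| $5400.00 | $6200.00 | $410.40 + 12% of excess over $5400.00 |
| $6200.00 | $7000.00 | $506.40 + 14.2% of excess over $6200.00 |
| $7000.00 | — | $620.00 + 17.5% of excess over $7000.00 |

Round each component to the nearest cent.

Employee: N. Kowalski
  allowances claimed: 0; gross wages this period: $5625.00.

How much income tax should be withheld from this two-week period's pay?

Income Tax: taxable = $5625.00
  $410.40 + 12% × ($5625.00 − $5400.00) = $410.40 + 12% × $225.00 = $437.40

$437.40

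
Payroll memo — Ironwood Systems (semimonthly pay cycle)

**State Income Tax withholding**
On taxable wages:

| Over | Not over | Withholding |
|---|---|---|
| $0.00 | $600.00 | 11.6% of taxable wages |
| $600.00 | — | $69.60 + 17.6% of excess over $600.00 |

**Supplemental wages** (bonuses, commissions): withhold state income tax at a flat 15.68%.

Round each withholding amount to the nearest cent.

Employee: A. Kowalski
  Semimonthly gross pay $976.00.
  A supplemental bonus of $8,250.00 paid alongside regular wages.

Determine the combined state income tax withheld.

$1,429.38

State Income Tax: taxable = $976.00
  $69.60 + 17.6% × ($976.00 − $600.00) = $69.60 + 17.6% × $376.00 = $135.78
Supplemental (15.68% flat on bonus): 15.68% × $8,250.00 = $1,293.60
Total state income tax: $135.78 + $1,293.60 = $1,429.38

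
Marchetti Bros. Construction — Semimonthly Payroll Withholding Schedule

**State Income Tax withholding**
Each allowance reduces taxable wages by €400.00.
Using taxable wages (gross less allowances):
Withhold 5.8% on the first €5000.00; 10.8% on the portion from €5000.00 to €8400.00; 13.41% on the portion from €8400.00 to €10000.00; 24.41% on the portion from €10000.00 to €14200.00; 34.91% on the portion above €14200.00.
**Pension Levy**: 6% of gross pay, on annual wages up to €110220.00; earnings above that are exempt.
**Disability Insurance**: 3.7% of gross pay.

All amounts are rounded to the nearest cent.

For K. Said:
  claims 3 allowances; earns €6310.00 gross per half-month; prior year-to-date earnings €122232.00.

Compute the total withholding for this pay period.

State Income Tax: taxable = €6310.00 − 3×€400.00 = €5110.00
  €290.00 + 10.8% × (€5110.00 − €5000.00) = €290.00 + 10.8% × €110.00 = €301.88
Pension Levy: YTD €122232.00 ≥ cap €110220.00 → €0.00
Disability Insurance: 3.7% × €6310.00 = €233.47
Total: €301.88 + €0.00 + €233.47 = €535.35

€535.35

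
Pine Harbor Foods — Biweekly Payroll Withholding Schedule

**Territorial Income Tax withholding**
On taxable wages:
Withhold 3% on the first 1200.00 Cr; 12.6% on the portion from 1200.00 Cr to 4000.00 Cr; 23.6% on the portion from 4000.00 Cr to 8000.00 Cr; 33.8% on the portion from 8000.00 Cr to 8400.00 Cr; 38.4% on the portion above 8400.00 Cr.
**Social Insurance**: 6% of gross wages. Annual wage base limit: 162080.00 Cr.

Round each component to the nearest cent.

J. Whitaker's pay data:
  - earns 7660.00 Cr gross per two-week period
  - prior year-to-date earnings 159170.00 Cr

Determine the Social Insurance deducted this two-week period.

Social Insurance: cap 162080.00 Cr − YTD 159170.00 Cr = 2910.00 Cr subject; 6% × 2910.00 Cr = 174.60 Cr

174.60 Cr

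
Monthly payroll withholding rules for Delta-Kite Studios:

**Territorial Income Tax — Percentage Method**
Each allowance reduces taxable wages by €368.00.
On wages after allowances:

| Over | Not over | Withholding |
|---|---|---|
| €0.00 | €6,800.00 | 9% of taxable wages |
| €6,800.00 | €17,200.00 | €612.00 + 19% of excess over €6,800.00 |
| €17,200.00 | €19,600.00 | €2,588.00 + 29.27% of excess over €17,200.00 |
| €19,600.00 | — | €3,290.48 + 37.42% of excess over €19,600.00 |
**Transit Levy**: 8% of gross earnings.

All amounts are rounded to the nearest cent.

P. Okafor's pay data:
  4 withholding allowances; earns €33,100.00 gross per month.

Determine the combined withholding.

€10,439.36

Territorial Income Tax: taxable = €33,100.00 − 4×€368.00 = €31,628.00
  €3,290.48 + 37.42% × (€31,628.00 − €19,600.00) = €3,290.48 + 37.42% × €12,028.00 = €7,791.36
Transit Levy: 8% × €33,100.00 = €2,648.00
Total: €7,791.36 + €2,648.00 = €10,439.36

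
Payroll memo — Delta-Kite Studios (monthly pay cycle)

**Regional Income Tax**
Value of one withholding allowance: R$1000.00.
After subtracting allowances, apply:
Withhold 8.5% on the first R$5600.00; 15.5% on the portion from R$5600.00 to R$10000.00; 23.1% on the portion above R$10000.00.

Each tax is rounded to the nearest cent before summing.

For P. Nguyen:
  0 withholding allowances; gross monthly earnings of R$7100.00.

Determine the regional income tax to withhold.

Regional Income Tax: taxable = R$7100.00
  R$476.00 + 15.5% × (R$7100.00 − R$5600.00) = R$476.00 + 15.5% × R$1500.00 = R$708.50

R$708.50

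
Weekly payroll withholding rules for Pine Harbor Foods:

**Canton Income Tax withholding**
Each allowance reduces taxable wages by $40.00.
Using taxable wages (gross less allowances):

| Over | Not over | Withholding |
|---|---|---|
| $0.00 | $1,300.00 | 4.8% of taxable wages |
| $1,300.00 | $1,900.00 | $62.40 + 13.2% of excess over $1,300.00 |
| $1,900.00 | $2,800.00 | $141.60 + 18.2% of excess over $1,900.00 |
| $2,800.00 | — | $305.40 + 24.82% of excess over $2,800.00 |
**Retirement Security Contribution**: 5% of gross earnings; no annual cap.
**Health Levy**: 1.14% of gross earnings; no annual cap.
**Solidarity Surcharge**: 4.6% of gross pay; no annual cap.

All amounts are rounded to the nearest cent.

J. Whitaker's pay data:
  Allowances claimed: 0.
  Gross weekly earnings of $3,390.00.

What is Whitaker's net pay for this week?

$2,574.07

Canton Income Tax: taxable = $3,390.00
  $305.40 + 24.82% × ($3,390.00 − $2,800.00) = $305.40 + 24.82% × $590.00 = $451.84
Retirement Security Contribution: 5% × $3,390.00 = $169.50
Health Levy: 1.14% × $3,390.00 = $38.65
Solidarity Surcharge: 4.6% × $3,390.00 = $155.94
Total withheld: $451.84 + $169.50 + $38.65 + $155.94 = $815.93
Net pay: $3,390.00 − $815.93 = $2,574.07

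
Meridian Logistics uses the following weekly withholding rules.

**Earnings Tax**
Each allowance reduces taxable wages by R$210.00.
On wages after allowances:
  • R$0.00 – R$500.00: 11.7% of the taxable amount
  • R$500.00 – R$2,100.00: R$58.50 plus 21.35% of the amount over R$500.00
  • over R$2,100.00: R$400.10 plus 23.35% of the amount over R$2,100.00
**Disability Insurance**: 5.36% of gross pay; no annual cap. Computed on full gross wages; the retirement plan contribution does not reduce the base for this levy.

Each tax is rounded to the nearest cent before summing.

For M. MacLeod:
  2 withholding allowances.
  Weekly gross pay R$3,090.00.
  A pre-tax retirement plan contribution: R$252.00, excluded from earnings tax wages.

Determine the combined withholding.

R$639.97

Earnings Tax: taxable = R$3,090.00 − R$252.00 − 2×R$210.00 = R$2,418.00
  R$400.10 + 23.35% × (R$2,418.00 − R$2,100.00) = R$400.10 + 23.35% × R$318.00 = R$474.35
Disability Insurance: 5.36% × R$3,090.00 = R$165.62
Total: R$474.35 + R$165.62 = R$639.97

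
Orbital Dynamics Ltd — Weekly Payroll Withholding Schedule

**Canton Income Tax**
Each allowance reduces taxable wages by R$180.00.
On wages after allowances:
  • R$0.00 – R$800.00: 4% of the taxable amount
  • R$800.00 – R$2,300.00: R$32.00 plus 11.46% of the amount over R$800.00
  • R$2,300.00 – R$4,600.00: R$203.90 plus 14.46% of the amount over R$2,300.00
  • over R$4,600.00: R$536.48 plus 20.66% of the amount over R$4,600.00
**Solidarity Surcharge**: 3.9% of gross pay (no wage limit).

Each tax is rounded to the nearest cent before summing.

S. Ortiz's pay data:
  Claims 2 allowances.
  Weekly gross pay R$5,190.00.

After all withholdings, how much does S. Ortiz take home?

R$4,403.59

Canton Income Tax: taxable = R$5,190.00 − 2×R$180.00 = R$4,830.00
  R$536.48 + 20.66% × (R$4,830.00 − R$4,600.00) = R$536.48 + 20.66% × R$230.00 = R$584.00
Solidarity Surcharge: 3.9% × R$5,190.00 = R$202.41
Total withheld: R$584.00 + R$202.41 = R$786.41
Net pay: R$5,190.00 − R$786.41 = R$4,403.59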